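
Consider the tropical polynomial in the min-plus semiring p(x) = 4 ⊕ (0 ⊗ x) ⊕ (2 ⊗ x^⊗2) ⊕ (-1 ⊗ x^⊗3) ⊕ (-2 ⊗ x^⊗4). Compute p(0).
p(0) = -2

A tropical monomial a ⊗ x^⊗i evaluates to a + i · x. Evaluating each term at x = 0:
  Term 0 contributes 4 + 0 · 0 = 4
  Term 1 contributes 0 + 1 · 0 = 0
  Term 2 contributes 2 + 2 · 0 = 2
  Term 3 contributes -1 + 3 · 0 = -1
  Term 4 contributes -2 + 4 · 0 = -2
p(0) = ⊕ of these = min[4, 0, 2, -1, -2] = -2.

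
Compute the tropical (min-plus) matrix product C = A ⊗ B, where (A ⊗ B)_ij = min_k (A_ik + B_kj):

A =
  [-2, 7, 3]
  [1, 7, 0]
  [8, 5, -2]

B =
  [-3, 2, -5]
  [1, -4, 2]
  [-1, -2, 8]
A ⊗ B =
  [-5, 0, -7]
  [-2, -2, -4]
  [-3, -4, 3]

Apply the min-plus product entry-by-entry:
  C[0][0] = min over k of (A[0][0] + B[0][0] = -2 + -3 = -5, A[0][1] + B[1][0] = 7 + 1 = 8, A[0][2] + B[2][0] = 3 + -1 = 2) = -5 (attained at k = 0)
  C[0][1] = min over k of (A[0][0] + B[0][1] = -2 + 2 = 0, A[0][1] + B[1][1] = 7 + -4 = 3, A[0][2] + B[2][1] = 3 + -2 = 1) = 0 (attained at k = 0)
  C[0][2] = min over k of (A[0][0] + B[0][2] = -2 + -5 = -7, A[0][1] + B[1][2] = 7 + 2 = 9, A[0][2] + B[2][2] = 3 + 8 = 11) = -7 (attained at k = 0)
  C[1][0] = min over k of (A[1][0] + B[0][0] = 1 + -3 = -2, A[1][1] + B[1][0] = 7 + 1 = 8, A[1][2] + B[2][0] = 0 + -1 = -1) = -2 (attained at k = 0)
  C[1][1] = min over k of (A[1][0] + B[0][1] = 1 + 2 = 3, A[1][1] + B[1][1] = 7 + -4 = 3, A[1][2] + B[2][1] = 0 + -2 = -2) = -2 (attained at k = 2)
  C[1][2] = min over k of (A[1][0] + B[0][2] = 1 + -5 = -4, A[1][1] + B[1][2] = 7 + 2 = 9, A[1][2] + B[2][2] = 0 + 8 = 8) = -4 (attained at k = 0)
  C[2][0] = min over k of (A[2][0] + B[0][0] = 8 + -3 = 5, A[2][1] + B[1][0] = 5 + 1 = 6, A[2][2] + B[2][0] = -2 + -1 = -3) = -3 (attained at k = 2)
  C[2][1] = min over k of (A[2][0] + B[0][1] = 8 + 2 = 10, A[2][1] + B[1][1] = 5 + -4 = 1, A[2][2] + B[2][1] = -2 + -2 = -4) = -4 (attained at k = 2)
  C[2][2] = min over k of (A[2][0] + B[0][2] = 8 + -5 = 3, A[2][1] + B[1][2] = 5 + 2 = 7, A[2][2] + B[2][2] = -2 + 8 = 6) = 3 (attained at k = 0)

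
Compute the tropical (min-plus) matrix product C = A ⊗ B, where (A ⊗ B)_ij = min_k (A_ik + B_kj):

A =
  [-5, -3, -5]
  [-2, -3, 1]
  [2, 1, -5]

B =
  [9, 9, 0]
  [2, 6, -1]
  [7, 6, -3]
A ⊗ B =
  [-1, 1, -8]
  [-1, 3, -4]
  [2, 1, -8]

Apply the min-plus product entry-by-entry:
  C[0][0] = min over k of (A[0][0] + B[0][0] = -5 + 9 = 4, A[0][1] + B[1][0] = -3 + 2 = -1, A[0][2] + B[2][0] = -5 + 7 = 2) = -1 (attained at k = 1)
  C[0][1] = min over k of (A[0][0] + B[0][1] = -5 + 9 = 4, A[0][1] + B[1][1] = -3 + 6 = 3, A[0][2] + B[2][1] = -5 + 6 = 1) = 1 (attained at k = 2)
  C[0][2] = min over k of (A[0][0] + B[0][2] = -5 + 0 = -5, A[0][1] + B[1][2] = -3 + -1 = -4, A[0][2] + B[2][2] = -5 + -3 = -8) = -8 (attained at k = 2)
  C[1][0] = min over k of (A[1][0] + B[0][0] = -2 + 9 = 7, A[1][1] + B[1][0] = -3 + 2 = -1, A[1][2] + B[2][0] = 1 + 7 = 8) = -1 (attained at k = 1)
  C[1][1] = min over k of (A[1][0] + B[0][1] = -2 + 9 = 7, A[1][1] + B[1][1] = -3 + 6 = 3, A[1][2] + B[2][1] = 1 + 6 = 7) = 3 (attained at k = 1)
  C[1][2] = min over k of (A[1][0] + B[0][2] = -2 + 0 = -2, A[1][1] + B[1][2] = -3 + -1 = -4, A[1][2] + B[2][2] = 1 + -3 = -2) = -4 (attained at k = 1)
  C[2][0] = min over k of (A[2][0] + B[0][0] = 2 + 9 = 11, A[2][1] + B[1][0] = 1 + 2 = 3, A[2][2] + B[2][0] = -5 + 7 = 2) = 2 (attained at k = 2)
  C[2][1] = min over k of (A[2][0] + B[0][1] = 2 + 9 = 11, A[2][1] + B[1][1] = 1 + 6 = 7, A[2][2] + B[2][1] = -5 + 6 = 1) = 1 (attained at k = 2)
  C[2][2] = min over k of (A[2][0] + B[0][2] = 2 + 0 = 2, A[2][1] + B[1][2] = 1 + -1 = 0, A[2][2] + B[2][2] = -5 + -3 = -8) = -8 (attained at k = 2)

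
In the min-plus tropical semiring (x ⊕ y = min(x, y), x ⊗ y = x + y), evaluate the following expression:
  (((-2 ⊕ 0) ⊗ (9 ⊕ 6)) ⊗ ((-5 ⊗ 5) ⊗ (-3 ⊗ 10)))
(((-2 ⊕ 0) ⊗ (9 ⊕ 6)) ⊗ ((-5 ⊗ 5) ⊗ (-3 ⊗ 10))) = 11

Expand innermost to outermost. Recall ⊕ takes the minimum of its arguments and ⊗ takes their sum. Working out the expression (((-2 ⊕ 0) ⊗ (9 ⊕ 6)) ⊗ ((-5 ⊗ 5) ⊗ (-3 ⊗ 10))) gives 11.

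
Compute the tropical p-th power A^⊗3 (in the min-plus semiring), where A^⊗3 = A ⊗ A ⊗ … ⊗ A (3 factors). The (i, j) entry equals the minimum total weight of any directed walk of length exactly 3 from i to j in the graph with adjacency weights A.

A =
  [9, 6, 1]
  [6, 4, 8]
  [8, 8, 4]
A^⊗3 =
  [13, 13, 9]
  [14, 12, 11]
  [16, 16, 12]

Each entry (A^⊗3)_ij equals the minimum over all length-3 walks i = v_0 → v_1 → … → v_3 = j of Σ_t A[v_t][v_{t+1}]. For example, for (i, j) = (0, 2) we minimise over 9 possible intermediate vertex sequences; the minimum is 9, attained along the walk 0 → 2 → 2 → 2.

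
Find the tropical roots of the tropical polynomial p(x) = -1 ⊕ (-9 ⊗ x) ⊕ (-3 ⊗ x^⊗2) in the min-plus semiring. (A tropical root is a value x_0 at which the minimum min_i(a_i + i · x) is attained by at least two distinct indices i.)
Roots: {-6, 8}

Each tropical root is a break point of the lower envelope of the lines y = a_i + i · x (there are 3 lines, with slopes 0, 1, ..., 2). Only the lines that attain the minimum somewhere contribute to roots; other lines are dominated. Here the surviving (envelope) indices are i = 2, i = 1, i = 0.
Intersections between consecutive envelope lines give the roots: for adjacent envelope indices i < j the intersection is x = (a_i − a_j) / (j − i). Reading off the sorted break points: {-6, 8}.
Verification: at each break x_0, at least two indices attain the minimum of min_i(a_i + i · x_0).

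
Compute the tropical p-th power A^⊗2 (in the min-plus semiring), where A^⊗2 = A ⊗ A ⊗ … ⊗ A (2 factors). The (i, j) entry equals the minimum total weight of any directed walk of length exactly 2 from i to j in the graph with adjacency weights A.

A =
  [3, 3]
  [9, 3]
A^⊗2 =
  [6, 6]
  [12, 6]

Each entry (A^⊗2)_ij equals the minimum over all length-2 walks i = v_0 → v_1 → … → v_2 = j of Σ_t A[v_t][v_{t+1}]. For example, for (i, j) = (0, 1) we minimise over 2 possible intermediate vertex sequences; the minimum is 6, attained along the walk 0 → 0 → 1.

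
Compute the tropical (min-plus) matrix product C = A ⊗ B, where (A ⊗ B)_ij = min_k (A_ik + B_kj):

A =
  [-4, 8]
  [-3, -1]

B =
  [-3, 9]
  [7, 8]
A ⊗ B =
  [-7, 5]
  [-6, 6]

Apply the min-plus product entry-by-entry:
  C[0][0] = min over k of (A[0][0] + B[0][0] = -4 + -3 = -7, A[0][1] + B[1][0] = 8 + 7 = 15) = -7 (attained at k = 0)
  C[0][1] = min over k of (A[0][0] + B[0][1] = -4 + 9 = 5, A[0][1] + B[1][1] = 8 + 8 = 16) = 5 (attained at k = 0)
  C[1][0] = min over k of (A[1][0] + B[0][0] = -3 + -3 = -6, A[1][1] + B[1][0] = -1 + 7 = 6) = -6 (attained at k = 0)
  C[1][1] = min over k of (A[1][0] + B[0][1] = -3 + 9 = 6, A[1][1] + B[1][1] = -1 + 8 = 7) = 6 (attained at k = 0)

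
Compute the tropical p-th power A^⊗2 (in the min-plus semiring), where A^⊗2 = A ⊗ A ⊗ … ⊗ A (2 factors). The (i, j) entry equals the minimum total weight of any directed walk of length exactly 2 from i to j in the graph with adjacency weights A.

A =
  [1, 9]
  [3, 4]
A^⊗2 =
  [2, 10]
  [4, 8]

Each entry (A^⊗2)_ij equals the minimum over all length-2 walks i = v_0 → v_1 → … → v_2 = j of Σ_t A[v_t][v_{t+1}]. For example, for (i, j) = (0, 1) we minimise over 2 possible intermediate vertex sequences; the minimum is 10, attained along the walk 0 → 0 → 1.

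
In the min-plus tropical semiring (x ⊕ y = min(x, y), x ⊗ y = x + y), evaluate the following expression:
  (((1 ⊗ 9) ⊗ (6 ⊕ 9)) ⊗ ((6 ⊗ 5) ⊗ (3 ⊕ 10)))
(((1 ⊗ 9) ⊗ (6 ⊕ 9)) ⊗ ((6 ⊗ 5) ⊗ (3 ⊕ 10))) = 30

Expand innermost to outermost. Recall ⊕ takes the minimum of its arguments and ⊗ takes their sum. Working out the expression (((1 ⊗ 9) ⊗ (6 ⊕ 9)) ⊗ ((6 ⊗ 5) ⊗ (3 ⊕ 10))) gives 30.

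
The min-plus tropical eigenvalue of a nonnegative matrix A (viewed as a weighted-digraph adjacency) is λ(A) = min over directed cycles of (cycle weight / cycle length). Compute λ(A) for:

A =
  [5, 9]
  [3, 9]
λ(A) = 5

Enumerate directed cycles and compute their means (weight / length). Sample:
  cycle 0 → 0: weight = 5, length = 1, mean = 5/1 ≈ 5.000
  cycle 1 → 1: weight = 9, length = 1, mean = 9/1 ≈ 9.000
  cycle 0 → 1 → 0: weight = 12, length = 2, mean = 12/2 ≈ 6.000
  cycle 1 → 0 → 1: weight = 12, length = 2, mean = 12/2 ≈ 6.000
Minimum mean = 5.000, attained e.g. along the cycle 0 → 0 with weight 5 and length 1. So λ(A) = 5/1 = 5.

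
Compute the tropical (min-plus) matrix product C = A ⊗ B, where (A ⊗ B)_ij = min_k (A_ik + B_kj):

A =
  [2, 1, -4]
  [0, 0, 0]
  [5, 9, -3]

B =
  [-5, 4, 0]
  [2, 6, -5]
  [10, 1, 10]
A ⊗ B =
  [-3, -3, -4]
  [-5, 1, -5]
  [0, -2, 4]

Apply the min-plus product entry-by-entry:
  C[0][0] = min over k of (A[0][0] + B[0][0] = 2 + -5 = -3, A[0][1] + B[1][0] = 1 + 2 = 3, A[0][2] + B[2][0] = -4 + 10 = 6) = -3 (attained at k = 0)
  C[0][1] = min over k of (A[0][0] + B[0][1] = 2 + 4 = 6, A[0][1] + B[1][1] = 1 + 6 = 7, A[0][2] + B[2][1] = -4 + 1 = -3) = -3 (attained at k = 2)
  C[0][2] = min over k of (A[0][0] + B[0][2] = 2 + 0 = 2, A[0][1] + B[1][2] = 1 + -5 = -4, A[0][2] + B[2][2] = -4 + 10 = 6) = -4 (attained at k = 1)
  C[1][0] = min over k of (A[1][0] + B[0][0] = 0 + -5 = -5, A[1][1] + B[1][0] = 0 + 2 = 2, A[1][2] + B[2][0] = 0 + 10 = 10) = -5 (attained at k = 0)
  C[1][1] = min over k of (A[1][0] + B[0][1] = 0 + 4 = 4, A[1][1] + B[1][1] = 0 + 6 = 6, A[1][2] + B[2][1] = 0 + 1 = 1) = 1 (attained at k = 2)
  C[1][2] = min over k of (A[1][0] + B[0][2] = 0 + 0 = 0, A[1][1] + B[1][2] = 0 + -5 = -5, A[1][2] + B[2][2] = 0 + 10 = 10) = -5 (attained at k = 1)
  C[2][0] = min over k of (A[2][0] + B[0][0] = 5 + -5 = 0, A[2][1] + B[1][0] = 9 + 2 = 11, A[2][2] + B[2][0] = -3 + 10 = 7) = 0 (attained at k = 0)
  C[2][1] = min over k of (A[2][0] + B[0][1] = 5 + 4 = 9, A[2][1] + B[1][1] = 9 + 6 = 15, A[2][2] + B[2][1] = -3 + 1 = -2) = -2 (attained at k = 2)
  C[2][2] = min over k of (A[2][0] + B[0][2] = 5 + 0 = 5, A[2][1] + B[1][2] = 9 + -5 = 4, A[2][2] + B[2][2] = -3 + 10 = 7) = 4 (attained at k = 1)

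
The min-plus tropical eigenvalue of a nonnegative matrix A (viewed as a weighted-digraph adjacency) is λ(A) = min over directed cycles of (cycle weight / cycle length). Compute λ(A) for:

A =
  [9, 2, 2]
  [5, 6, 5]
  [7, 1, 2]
λ(A) = 2

Enumerate directed cycles and compute their means (weight / length). Sample:
  cycle 0 → 0: weight = 9, length = 1, mean = 9/1 ≈ 9.000
  cycle 1 → 1: weight = 6, length = 1, mean = 6/1 ≈ 6.000
  cycle 2 → 2: weight = 2, length = 1, mean = 2/1 ≈ 2.000
  cycle 0 → 1 → 0: weight = 7, length = 2, mean = 7/2 ≈ 3.500
  cycle 0 → 2 → 0: weight = 9, length = 2, mean = 9/2 ≈ 4.500
  cycle 1 → 0 → 1: weight = 7, length = 2, mean = 7/2 ≈ 3.500
Minimum mean = 2.000, attained e.g. along the cycle 2 → 2 with weight 2 and length 1. So λ(A) = 2/1 = 2.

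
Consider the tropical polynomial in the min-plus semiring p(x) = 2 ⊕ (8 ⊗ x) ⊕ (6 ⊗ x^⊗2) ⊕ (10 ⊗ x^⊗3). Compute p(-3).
p(-3) = 0

A tropical monomial a ⊗ x^⊗i evaluates to a + i · x. Evaluating each term at x = -3:
  Term 0 contributes 2 + 0 · -3 = 2
  Term 1 contributes 8 + 1 · -3 = 5
  Term 2 contributes 6 + 2 · -3 = 0
  Term 3 contributes 10 + 3 · -3 = 1
p(-3) = ⊕ of these = min[2, 5, 0, 1] = 0.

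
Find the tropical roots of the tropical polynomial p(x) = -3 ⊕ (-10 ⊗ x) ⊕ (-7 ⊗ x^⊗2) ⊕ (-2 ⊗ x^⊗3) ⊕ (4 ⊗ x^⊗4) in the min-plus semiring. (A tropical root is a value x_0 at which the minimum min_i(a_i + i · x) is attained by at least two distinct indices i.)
Roots: {-6, -5, -3, 7}

Each tropical root is a break point of the lower envelope of the lines y = a_i + i · x (there are 5 lines, with slopes 0, 1, ..., 4). Only the lines that attain the minimum somewhere contribute to roots; other lines are dominated. Here the surviving (envelope) indices are i = 4, i = 3, i = 2, i = 1, i = 0.
Intersections between consecutive envelope lines give the roots: for adjacent envelope indices i < j the intersection is x = (a_i − a_j) / (j − i). Reading off the sorted break points: {-6, -5, -3, 7}.
Verification: at each break x_0, at least two indices attain the minimum of min_i(a_i + i · x_0).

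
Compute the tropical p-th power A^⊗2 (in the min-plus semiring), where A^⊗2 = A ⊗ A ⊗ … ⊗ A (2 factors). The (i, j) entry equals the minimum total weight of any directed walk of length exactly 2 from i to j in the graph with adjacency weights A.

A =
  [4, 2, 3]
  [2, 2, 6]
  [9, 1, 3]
A^⊗2 =
  [4, 4, 6]
  [4, 4, 5]
  [3, 3, 6]

Each entry (A^⊗2)_ij equals the minimum over all length-2 walks i = v_0 → v_1 → … → v_2 = j of Σ_t A[v_t][v_{t+1}]. For example, for (i, j) = (0, 2) we minimise over 3 possible intermediate vertex sequences; the minimum is 6, attained along the walk 0 → 2 → 2.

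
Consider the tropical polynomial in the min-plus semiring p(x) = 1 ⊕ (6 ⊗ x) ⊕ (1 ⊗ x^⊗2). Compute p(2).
p(2) = 1

A tropical monomial a ⊗ x^⊗i evaluates to a + i · x. Evaluating each term at x = 2:
  Term 0 contributes 1 + 0 · 2 = 1
  Term 1 contributes 6 + 1 · 2 = 8
  Term 2 contributes 1 + 2 · 2 = 5
p(2) = ⊕ of these = min[1, 8, 5] = 1.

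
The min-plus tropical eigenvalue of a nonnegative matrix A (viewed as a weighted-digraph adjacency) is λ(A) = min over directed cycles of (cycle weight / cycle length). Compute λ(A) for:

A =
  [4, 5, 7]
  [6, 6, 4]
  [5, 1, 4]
λ(A) = 5/2

Enumerate directed cycles and compute their means (weight / length). Sample:
  cycle 0 → 0: weight = 4, length = 1, mean = 4/1 ≈ 4.000
  cycle 1 → 1: weight = 6, length = 1, mean = 6/1 ≈ 6.000
  cycle 2 → 2: weight = 4, length = 1, mean = 4/1 ≈ 4.000
  cycle 0 → 1 → 0: weight = 11, length = 2, mean = 11/2 ≈ 5.500
  cycle 0 → 2 → 0: weight = 12, length = 2, mean = 12/2 ≈ 6.000
  cycle 1 → 0 → 1: weight = 11, length = 2, mean = 11/2 ≈ 5.500
Minimum mean = 2.500, attained e.g. along the cycle 1 → 2 → 1 with weight 5 and length 2. So λ(A) = 5/2 = 5/2.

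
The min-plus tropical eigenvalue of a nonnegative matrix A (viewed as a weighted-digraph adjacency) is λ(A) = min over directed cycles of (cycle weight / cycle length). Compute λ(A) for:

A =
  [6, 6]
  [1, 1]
λ(A) = 1

Enumerate directed cycles and compute their means (weight / length). Sample:
  cycle 0 → 0: weight = 6, length = 1, mean = 6/1 ≈ 6.000
  cycle 1 → 1: weight = 1, length = 1, mean = 1/1 ≈ 1.000
  cycle 0 → 1 → 0: weight = 7, length = 2, mean = 7/2 ≈ 3.500
  cycle 1 → 0 → 1: weight = 7, length = 2, mean = 7/2 ≈ 3.500
Minimum mean = 1.000, attained e.g. along the cycle 1 → 1 with weight 1 and length 1. So λ(A) = 1/1 = 1.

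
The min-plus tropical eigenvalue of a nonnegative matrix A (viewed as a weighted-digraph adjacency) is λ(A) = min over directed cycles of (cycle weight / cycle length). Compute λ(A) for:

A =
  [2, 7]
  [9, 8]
λ(A) = 2

Enumerate directed cycles and compute their means (weight / length). Sample:
  cycle 0 → 0: weight = 2, length = 1, mean = 2/1 ≈ 2.000
  cycle 1 → 1: weight = 8, length = 1, mean = 8/1 ≈ 8.000
  cycle 0 → 1 → 0: weight = 16, length = 2, mean = 16/2 ≈ 8.000
  cycle 1 → 0 → 1: weight = 16, length = 2, mean = 16/2 ≈ 8.000
Minimum mean = 2.000, attained e.g. along the cycle 0 → 0 with weight 2 and length 1. So λ(A) = 2/1 = 2.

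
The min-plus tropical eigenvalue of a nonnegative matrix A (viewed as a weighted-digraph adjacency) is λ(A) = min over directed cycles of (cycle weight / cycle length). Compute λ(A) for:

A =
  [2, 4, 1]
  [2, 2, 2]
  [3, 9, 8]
λ(A) = 2

Enumerate directed cycles and compute their means (weight / length). Sample:
  cycle 0 → 0: weight = 2, length = 1, mean = 2/1 ≈ 2.000
  cycle 1 → 1: weight = 2, length = 1, mean = 2/1 ≈ 2.000
  cycle 2 → 2: weight = 8, length = 1, mean = 8/1 ≈ 8.000
  cycle 0 → 1 → 0: weight = 6, length = 2, mean = 6/2 ≈ 3.000
  cycle 0 → 2 → 0: weight = 4, length = 2, mean = 4/2 ≈ 2.000
  cycle 1 → 0 → 1: weight = 6, length = 2, mean = 6/2 ≈ 3.000
Minimum mean = 2.000, attained e.g. along the cycle 0 → 0 with weight 2 and length 1. So λ(A) = 2/1 = 2.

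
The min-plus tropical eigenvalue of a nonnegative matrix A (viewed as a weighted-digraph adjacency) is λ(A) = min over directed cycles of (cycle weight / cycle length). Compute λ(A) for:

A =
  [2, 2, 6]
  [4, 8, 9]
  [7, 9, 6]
λ(A) = 2

Enumerate directed cycles and compute their means (weight / length). Sample:
  cycle 0 → 0: weight = 2, length = 1, mean = 2/1 ≈ 2.000
  cycle 1 → 1: weight = 8, length = 1, mean = 8/1 ≈ 8.000
  cycle 2 → 2: weight = 6, length = 1, mean = 6/1 ≈ 6.000
  cycle 0 → 1 → 0: weight = 6, length = 2, mean = 6/2 ≈ 3.000
  cycle 0 → 2 → 0: weight = 13, length = 2, mean = 13/2 ≈ 6.500
  cycle 1 → 0 → 1: weight = 6, length = 2, mean = 6/2 ≈ 3.000
Minimum mean = 2.000, attained e.g. along the cycle 0 → 0 with weight 2 and length 1. So λ(A) = 2/1 = 2.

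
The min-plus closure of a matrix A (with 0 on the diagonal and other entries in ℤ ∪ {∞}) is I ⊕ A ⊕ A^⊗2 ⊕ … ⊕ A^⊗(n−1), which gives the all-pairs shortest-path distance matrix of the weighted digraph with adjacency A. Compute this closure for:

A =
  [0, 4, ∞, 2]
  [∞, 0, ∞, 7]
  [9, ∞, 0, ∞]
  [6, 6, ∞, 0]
Closure =
  [0, 4, ∞, 2]
  [13, 0, ∞, 7]
  [9, 13, 0, 11]
  [6, 6, ∞, 0]

This is the Floyd-Warshall all-pairs shortest-path computation. For each intermediate vertex k = 0, 1, …, 3, update dist[i][j] ← min(dist[i][j], dist[i][k] + dist[k][j]). The final matrix gives, for each (i, j), the minimum total weight of any directed path from i to j (possibly empty when i = j).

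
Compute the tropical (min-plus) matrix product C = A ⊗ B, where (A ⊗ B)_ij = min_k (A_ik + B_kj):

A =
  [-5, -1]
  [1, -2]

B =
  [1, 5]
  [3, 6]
A ⊗ B =
  [-4, 0]
  [1, 4]

Apply the min-plus product entry-by-entry:
  C[0][0] = min over k of (A[0][0] + B[0][0] = -5 + 1 = -4, A[0][1] + B[1][0] = -1 + 3 = 2) = -4 (attained at k = 0)
  C[0][1] = min over k of (A[0][0] + B[0][1] = -5 + 5 = 0, A[0][1] + B[1][1] = -1 + 6 = 5) = 0 (attained at k = 0)
  C[1][0] = min over k of (A[1][0] + B[0][0] = 1 + 1 = 2, A[1][1] + B[1][0] = -2 + 3 = 1) = 1 (attained at k = 1)
  C[1][1] = min over k of (A[1][0] + B[0][1] = 1 + 5 = 6, A[1][1] + B[1][1] = -2 + 6 = 4) = 4 (attained at k = 1)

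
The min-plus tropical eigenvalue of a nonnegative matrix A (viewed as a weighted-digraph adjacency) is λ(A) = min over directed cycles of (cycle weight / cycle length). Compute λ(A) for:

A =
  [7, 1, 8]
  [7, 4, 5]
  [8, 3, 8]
λ(A) = 4

Enumerate directed cycles and compute their means (weight / length). Sample:
  cycle 0 → 0: weight = 7, length = 1, mean = 7/1 ≈ 7.000
  cycle 1 → 1: weight = 4, length = 1, mean = 4/1 ≈ 4.000
  cycle 2 → 2: weight = 8, length = 1, mean = 8/1 ≈ 8.000
  cycle 0 → 1 → 0: weight = 8, length = 2, mean = 8/2 ≈ 4.000
  cycle 0 → 2 → 0: weight = 16, length = 2, mean = 16/2 ≈ 8.000
  cycle 1 → 0 → 1: weight = 8, length = 2, mean = 8/2 ≈ 4.000
Minimum mean = 4.000, attained e.g. along the cycle 1 → 1 with weight 4 and length 1. So λ(A) = 4/1 = 4.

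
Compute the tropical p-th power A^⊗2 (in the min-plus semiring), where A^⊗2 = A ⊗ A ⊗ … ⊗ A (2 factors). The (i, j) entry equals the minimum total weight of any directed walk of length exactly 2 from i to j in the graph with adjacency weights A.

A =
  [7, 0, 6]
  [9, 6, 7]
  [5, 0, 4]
A^⊗2 =
  [9, 6, 7]
  [12, 7, 11]
  [9, 4, 7]

Each entry (A^⊗2)_ij equals the minimum over all length-2 walks i = v_0 → v_1 → … → v_2 = j of Σ_t A[v_t][v_{t+1}]. For example, for (i, j) = (0, 2) we minimise over 3 possible intermediate vertex sequences; the minimum is 7, attained along the walk 0 → 1 → 2.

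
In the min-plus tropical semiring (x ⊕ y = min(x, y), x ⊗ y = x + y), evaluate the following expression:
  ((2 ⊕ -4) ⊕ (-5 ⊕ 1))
((2 ⊕ -4) ⊕ (-5 ⊕ 1)) = -5

Expand innermost to outermost. Recall ⊕ takes the minimum of its arguments and ⊗ takes their sum. Working out the expression ((2 ⊕ -4) ⊕ (-5 ⊕ 1)) gives -5.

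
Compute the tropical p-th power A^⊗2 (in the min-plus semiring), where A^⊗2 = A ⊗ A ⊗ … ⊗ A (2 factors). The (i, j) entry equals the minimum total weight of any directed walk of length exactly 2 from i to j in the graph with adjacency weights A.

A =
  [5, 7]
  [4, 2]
A^⊗2 =
  [10, 9]
  [6, 4]

Each entry (A^⊗2)_ij equals the minimum over all length-2 walks i = v_0 → v_1 → … → v_2 = j of Σ_t A[v_t][v_{t+1}]. For example, for (i, j) = (0, 1) we minimise over 2 possible intermediate vertex sequences; the minimum is 9, attained along the walk 0 → 1 → 1.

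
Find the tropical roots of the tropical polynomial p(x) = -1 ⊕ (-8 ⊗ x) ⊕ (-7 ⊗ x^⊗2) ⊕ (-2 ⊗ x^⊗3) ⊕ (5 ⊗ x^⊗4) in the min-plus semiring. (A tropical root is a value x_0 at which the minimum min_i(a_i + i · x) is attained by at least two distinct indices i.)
Roots: {-7, -5, -1, 7}

Each tropical root is a break point of the lower envelope of the lines y = a_i + i · x (there are 5 lines, with slopes 0, 1, ..., 4). Only the lines that attain the minimum somewhere contribute to roots; other lines are dominated. Here the surviving (envelope) indices are i = 4, i = 3, i = 2, i = 1, i = 0.
Intersections between consecutive envelope lines give the roots: for adjacent envelope indices i < j the intersection is x = (a_i − a_j) / (j − i). Reading off the sorted break points: {-7, -5, -1, 7}.
Verification: at each break x_0, at least two indices attain the minimum of min_i(a_i + i · x_0).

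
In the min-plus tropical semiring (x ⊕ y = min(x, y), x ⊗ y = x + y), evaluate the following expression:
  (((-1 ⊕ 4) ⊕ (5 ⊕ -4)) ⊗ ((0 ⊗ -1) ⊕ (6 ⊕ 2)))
(((-1 ⊕ 4) ⊕ (5 ⊕ -4)) ⊗ ((0 ⊗ -1) ⊕ (6 ⊕ 2))) = -5

Expand innermost to outermost. Recall ⊕ takes the minimum of its arguments and ⊗ takes their sum. Working out the expression (((-1 ⊕ 4) ⊕ (5 ⊕ -4)) ⊗ ((0 ⊗ -1) ⊕ (6 ⊕ 2))) gives -5.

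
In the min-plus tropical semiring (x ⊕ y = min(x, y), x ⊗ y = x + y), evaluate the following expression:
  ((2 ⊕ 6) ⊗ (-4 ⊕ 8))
((2 ⊕ 6) ⊗ (-4 ⊕ 8)) = -2

Expand innermost to outermost. Recall ⊕ takes the minimum of its arguments and ⊗ takes their sum. Working out the expression ((2 ⊕ 6) ⊗ (-4 ⊕ 8)) gives -2.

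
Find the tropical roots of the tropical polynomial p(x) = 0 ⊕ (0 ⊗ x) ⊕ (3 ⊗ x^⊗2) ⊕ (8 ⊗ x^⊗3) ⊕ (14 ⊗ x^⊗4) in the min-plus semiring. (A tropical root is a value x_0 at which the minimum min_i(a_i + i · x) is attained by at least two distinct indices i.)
Roots: {-6, -5, -3, 0}

Each tropical root is a break point of the lower envelope of the lines y = a_i + i · x (there are 5 lines, with slopes 0, 1, ..., 4). Only the lines that attain the minimum somewhere contribute to roots; other lines are dominated. Here the surviving (envelope) indices are i = 4, i = 3, i = 2, i = 1, i = 0.
Intersections between consecutive envelope lines give the roots: for adjacent envelope indices i < j the intersection is x = (a_i − a_j) / (j − i). Reading off the sorted break points: {-6, -5, -3, 0}.
Verification: at each break x_0, at least two indices attain the minimum of min_i(a_i + i · x_0).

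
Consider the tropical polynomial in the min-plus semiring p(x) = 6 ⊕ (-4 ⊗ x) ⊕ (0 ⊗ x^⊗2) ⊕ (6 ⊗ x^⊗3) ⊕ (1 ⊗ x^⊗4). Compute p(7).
p(7) = 3

A tropical monomial a ⊗ x^⊗i evaluates to a + i · x. Evaluating each term at x = 7:
  Term 0 contributes 6 + 0 · 7 = 6
  Term 1 contributes -4 + 1 · 7 = 3
  Term 2 contributes 0 + 2 · 7 = 14
  Term 3 contributes 6 + 3 · 7 = 27
  Term 4 contributes 1 + 4 · 7 = 29
p(7) = ⊕ of these = min[6, 3, 14, 27, 29] = 3.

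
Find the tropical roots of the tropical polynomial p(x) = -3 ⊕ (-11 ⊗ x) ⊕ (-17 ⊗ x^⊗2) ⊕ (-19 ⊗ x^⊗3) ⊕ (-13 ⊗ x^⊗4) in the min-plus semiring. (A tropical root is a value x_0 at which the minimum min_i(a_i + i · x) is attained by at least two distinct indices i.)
Roots: {-6, 2, 6, 8}

Each tropical root is a break point of the lower envelope of the lines y = a_i + i · x (there are 5 lines, with slopes 0, 1, ..., 4). Only the lines that attain the minimum somewhere contribute to roots; other lines are dominated. Here the surviving (envelope) indices are i = 4, i = 3, i = 2, i = 1, i = 0.
Intersections between consecutive envelope lines give the roots: for adjacent envelope indices i < j the intersection is x = (a_i − a_j) / (j − i). Reading off the sorted break points: {-6, 2, 6, 8}.
Verification: at each break x_0, at least two indices attain the minimum of min_i(a_i + i · x_0).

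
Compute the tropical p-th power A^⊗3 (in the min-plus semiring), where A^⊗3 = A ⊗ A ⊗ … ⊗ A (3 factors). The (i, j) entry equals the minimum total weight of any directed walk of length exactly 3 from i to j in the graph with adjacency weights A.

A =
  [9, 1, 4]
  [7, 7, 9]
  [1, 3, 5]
A^⊗3 =
  [10, 6, 9]
  [12, 11, 14]
  [6, 7, 10]

Each entry (A^⊗3)_ij equals the minimum over all length-3 walks i = v_0 → v_1 → … → v_3 = j of Σ_t A[v_t][v_{t+1}]. For example, for (i, j) = (0, 2) we minimise over 9 possible intermediate vertex sequences; the minimum is 9, attained along the walk 0 → 2 → 0 → 2.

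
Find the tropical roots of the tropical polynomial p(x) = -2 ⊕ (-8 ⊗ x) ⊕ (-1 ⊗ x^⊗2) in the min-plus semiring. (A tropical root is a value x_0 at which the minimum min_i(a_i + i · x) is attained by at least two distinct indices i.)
Roots: {-7, 6}

Each tropical root is a break point of the lower envelope of the lines y = a_i + i · x (there are 3 lines, with slopes 0, 1, ..., 2). Only the lines that attain the minimum somewhere contribute to roots; other lines are dominated. Here the surviving (envelope) indices are i = 2, i = 1, i = 0.
Intersections between consecutive envelope lines give the roots: for adjacent envelope indices i < j the intersection is x = (a_i − a_j) / (j − i). Reading off the sorted break points: {-7, 6}.
Verification: at each break x_0, at least two indices attain the minimum of min_i(a_i + i · x_0).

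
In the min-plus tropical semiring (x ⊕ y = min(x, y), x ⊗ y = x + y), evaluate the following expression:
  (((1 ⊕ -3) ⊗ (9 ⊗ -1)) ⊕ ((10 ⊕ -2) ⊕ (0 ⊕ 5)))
(((1 ⊕ -3) ⊗ (9 ⊗ -1)) ⊕ ((10 ⊕ -2) ⊕ (0 ⊕ 5))) = -2

Expand innermost to outermost. Recall ⊕ takes the minimum of its arguments and ⊗ takes their sum. Working out the expression (((1 ⊕ -3) ⊗ (9 ⊗ -1)) ⊕ ((10 ⊕ -2) ⊕ (0 ⊕ 5))) gives -2.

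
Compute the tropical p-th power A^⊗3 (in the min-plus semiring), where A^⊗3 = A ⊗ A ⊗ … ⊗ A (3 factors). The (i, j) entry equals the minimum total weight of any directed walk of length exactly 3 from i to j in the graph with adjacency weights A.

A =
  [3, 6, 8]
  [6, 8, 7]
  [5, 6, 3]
A^⊗3 =
  [9, 12, 14]
  [12, 15, 13]
  [11, 12, 9]

Each entry (A^⊗3)_ij equals the minimum over all length-3 walks i = v_0 → v_1 → … → v_3 = j of Σ_t A[v_t][v_{t+1}]. For example, for (i, j) = (0, 2) we minimise over 9 possible intermediate vertex sequences; the minimum is 14, attained along the walk 0 → 0 → 0 → 2.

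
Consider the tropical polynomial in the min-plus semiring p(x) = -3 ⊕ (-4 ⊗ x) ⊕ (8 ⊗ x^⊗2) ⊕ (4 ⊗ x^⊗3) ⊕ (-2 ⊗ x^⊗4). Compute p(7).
p(7) = -3

A tropical monomial a ⊗ x^⊗i evaluates to a + i · x. Evaluating each term at x = 7:
  Term 0 contributes -3 + 0 · 7 = -3
  Term 1 contributes -4 + 1 · 7 = 3
  Term 2 contributes 8 + 2 · 7 = 22
  Term 3 contributes 4 + 3 · 7 = 25
  Term 4 contributes -2 + 4 · 7 = 26
p(7) = ⊕ of these = min[-3, 3, 22, 25, 26] = -3.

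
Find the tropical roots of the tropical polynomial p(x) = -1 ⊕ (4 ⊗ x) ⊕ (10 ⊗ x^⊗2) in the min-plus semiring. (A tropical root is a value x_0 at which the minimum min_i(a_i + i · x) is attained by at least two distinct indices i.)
Roots: {-6, -5}

Each tropical root is a break point of the lower envelope of the lines y = a_i + i · x (there are 3 lines, with slopes 0, 1, ..., 2). Only the lines that attain the minimum somewhere contribute to roots; other lines are dominated. Here the surviving (envelope) indices are i = 2, i = 1, i = 0.
Intersections between consecutive envelope lines give the roots: for adjacent envelope indices i < j the intersection is x = (a_i − a_j) / (j − i). Reading off the sorted break points: {-6, -5}.
Verification: at each break x_0, at least two indices attain the minimum of min_i(a_i + i · x_0).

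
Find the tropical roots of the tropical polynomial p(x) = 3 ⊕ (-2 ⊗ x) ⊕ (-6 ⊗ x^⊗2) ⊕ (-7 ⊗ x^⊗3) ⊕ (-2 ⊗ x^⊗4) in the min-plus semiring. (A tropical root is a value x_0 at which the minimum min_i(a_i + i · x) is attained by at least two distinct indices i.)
Roots: {-5, 1, 4, 5}

Each tropical root is a break point of the lower envelope of the lines y = a_i + i · x (there are 5 lines, with slopes 0, 1, ..., 4). Only the lines that attain the minimum somewhere contribute to roots; other lines are dominated. Here the surviving (envelope) indices are i = 4, i = 3, i = 2, i = 1, i = 0.
Intersections between consecutive envelope lines give the roots: for adjacent envelope indices i < j the intersection is x = (a_i − a_j) / (j − i). Reading off the sorted break points: {-5, 1, 4, 5}.
Verification: at each break x_0, at least two indices attain the minimum of min_i(a_i + i · x_0).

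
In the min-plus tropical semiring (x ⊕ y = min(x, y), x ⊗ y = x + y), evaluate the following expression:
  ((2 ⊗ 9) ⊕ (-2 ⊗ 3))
((2 ⊗ 9) ⊕ (-2 ⊗ 3)) = 1

Expand innermost to outermost. Recall ⊕ takes the minimum of its arguments and ⊗ takes their sum. Working out the expression ((2 ⊗ 9) ⊕ (-2 ⊗ 3)) gives 1.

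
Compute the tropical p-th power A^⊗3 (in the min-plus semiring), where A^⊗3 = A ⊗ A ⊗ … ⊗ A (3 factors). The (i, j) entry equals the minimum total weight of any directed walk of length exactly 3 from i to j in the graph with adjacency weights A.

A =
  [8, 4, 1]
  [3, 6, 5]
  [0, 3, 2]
A^⊗3 =
  [3, 5, 2]
  [4, 7, 6]
  [1, 4, 3]

Each entry (A^⊗3)_ij equals the minimum over all length-3 walks i = v_0 → v_1 → … → v_3 = j of Σ_t A[v_t][v_{t+1}]. For example, for (i, j) = (0, 2) we minimise over 9 possible intermediate vertex sequences; the minimum is 2, attained along the walk 0 → 2 → 0 → 2.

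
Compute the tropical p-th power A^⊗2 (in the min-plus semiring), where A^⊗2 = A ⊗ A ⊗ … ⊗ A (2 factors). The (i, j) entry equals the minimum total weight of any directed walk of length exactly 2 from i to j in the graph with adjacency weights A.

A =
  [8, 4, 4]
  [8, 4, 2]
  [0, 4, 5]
A^⊗2 =
  [4, 8, 6]
  [2, 6, 6]
  [5, 4, 4]

Each entry (A^⊗2)_ij equals the minimum over all length-2 walks i = v_0 → v_1 → … → v_2 = j of Σ_t A[v_t][v_{t+1}]. For example, for (i, j) = (0, 2) we minimise over 3 possible intermediate vertex sequences; the minimum is 6, attained along the walk 0 → 1 → 2.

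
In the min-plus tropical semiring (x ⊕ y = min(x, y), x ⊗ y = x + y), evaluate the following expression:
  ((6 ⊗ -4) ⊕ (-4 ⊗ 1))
((6 ⊗ -4) ⊕ (-4 ⊗ 1)) = -3

Expand innermost to outermost. Recall ⊕ takes the minimum of its arguments and ⊗ takes their sum. Working out the expression ((6 ⊗ -4) ⊕ (-4 ⊗ 1)) gives -3.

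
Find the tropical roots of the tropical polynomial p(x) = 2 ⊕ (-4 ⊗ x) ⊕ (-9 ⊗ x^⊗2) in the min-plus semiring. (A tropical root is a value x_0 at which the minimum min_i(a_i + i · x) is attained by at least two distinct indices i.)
Roots: {5, 6}

Each tropical root is a break point of the lower envelope of the lines y = a_i + i · x (there are 3 lines, with slopes 0, 1, ..., 2). Only the lines that attain the minimum somewhere contribute to roots; other lines are dominated. Here the surviving (envelope) indices are i = 2, i = 1, i = 0.
Intersections between consecutive envelope lines give the roots: for adjacent envelope indices i < j the intersection is x = (a_i − a_j) / (j − i). Reading off the sorted break points: {5, 6}.
Verification: at each break x_0, at least two indices attain the minimum of min_i(a_i + i · x_0).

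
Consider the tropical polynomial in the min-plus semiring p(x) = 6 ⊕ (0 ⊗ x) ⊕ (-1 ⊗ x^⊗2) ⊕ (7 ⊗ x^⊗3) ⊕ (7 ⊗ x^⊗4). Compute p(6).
p(6) = 6

A tropical monomial a ⊗ x^⊗i evaluates to a + i · x. Evaluating each term at x = 6:
  Term 0 contributes 6 + 0 · 6 = 6
  Term 1 contributes 0 + 1 · 6 = 6
  Term 2 contributes -1 + 2 · 6 = 11
  Term 3 contributes 7 + 3 · 6 = 25
  Term 4 contributes 7 + 4 · 6 = 31
p(6) = ⊕ of these = min[6, 6, 11, 25, 31] = 6.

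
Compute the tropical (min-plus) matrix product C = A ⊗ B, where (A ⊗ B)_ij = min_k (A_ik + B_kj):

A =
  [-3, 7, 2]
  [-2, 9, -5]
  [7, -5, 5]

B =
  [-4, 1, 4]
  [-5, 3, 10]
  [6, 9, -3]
A ⊗ B =
  [-7, -2, -1]
  [-6, -1, -8]
  [-10, -2, 2]

Apply the min-plus product entry-by-entry:
  C[0][0] = min over k of (A[0][0] + B[0][0] = -3 + -4 = -7, A[0][1] + B[1][0] = 7 + -5 = 2, A[0][2] + B[2][0] = 2 + 6 = 8) = -7 (attained at k = 0)
  C[0][1] = min over k of (A[0][0] + B[0][1] = -3 + 1 = -2, A[0][1] + B[1][1] = 7 + 3 = 10, A[0][2] + B[2][1] = 2 + 9 = 11) = -2 (attained at k = 0)
  C[0][2] = min over k of (A[0][0] + B[0][2] = -3 + 4 = 1, A[0][1] + B[1][2] = 7 + 10 = 17, A[0][2] + B[2][2] = 2 + -3 = -1) = -1 (attained at k = 2)
  C[1][0] = min over k of (A[1][0] + B[0][0] = -2 + -4 = -6, A[1][1] + B[1][0] = 9 + -5 = 4, A[1][2] + B[2][0] = -5 + 6 = 1) = -6 (attained at k = 0)
  C[1][1] = min over k of (A[1][0] + B[0][1] = -2 + 1 = -1, A[1][1] + B[1][1] = 9 + 3 = 12, A[1][2] + B[2][1] = -5 + 9 = 4) = -1 (attained at k = 0)
  C[1][2] = min over k of (A[1][0] + B[0][2] = -2 + 4 = 2, A[1][1] + B[1][2] = 9 + 10 = 19, A[1][2] + B[2][2] = -5 + -3 = -8) = -8 (attained at k = 2)
  C[2][0] = min over k of (A[2][0] + B[0][0] = 7 + -4 = 3, A[2][1] + B[1][0] = -5 + -5 = -10, A[2][2] + B[2][0] = 5 + 6 = 11) = -10 (attained at k = 1)
  C[2][1] = min over k of (A[2][0] + B[0][1] = 7 + 1 = 8, A[2][1] + B[1][1] = -5 + 3 = -2, A[2][2] + B[2][1] = 5 + 9 = 14) = -2 (attained at k = 1)
  C[2][2] = min over k of (A[2][0] + B[0][2] = 7 + 4 = 11, A[2][1] + B[1][2] = -5 + 10 = 5, A[2][2] + B[2][2] = 5 + -3 = 2) = 2 (attained at k = 2)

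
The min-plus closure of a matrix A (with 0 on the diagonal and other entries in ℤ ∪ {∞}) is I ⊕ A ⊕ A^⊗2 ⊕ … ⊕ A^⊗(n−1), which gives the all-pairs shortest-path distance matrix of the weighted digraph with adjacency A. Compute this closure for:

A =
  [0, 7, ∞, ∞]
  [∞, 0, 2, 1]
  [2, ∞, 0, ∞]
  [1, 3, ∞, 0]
Closure =
  [0, 7, 9, 8]
  [2, 0, 2, 1]
  [2, 9, 0, 10]
  [1, 3, 5, 0]

This is the Floyd-Warshall all-pairs shortest-path computation. For each intermediate vertex k = 0, 1, …, 3, update dist[i][j] ← min(dist[i][j], dist[i][k] + dist[k][j]). The final matrix gives, for each (i, j), the minimum total weight of any directed path from i to j (possibly empty when i = j).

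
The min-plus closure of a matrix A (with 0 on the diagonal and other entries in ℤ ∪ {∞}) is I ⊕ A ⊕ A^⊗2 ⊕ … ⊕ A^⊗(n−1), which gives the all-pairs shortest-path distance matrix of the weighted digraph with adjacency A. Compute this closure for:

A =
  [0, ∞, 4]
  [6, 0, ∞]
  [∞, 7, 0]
Closure =
  [0, 11, 4]
  [6, 0, 10]
  [13, 7, 0]

This is the Floyd-Warshall all-pairs shortest-path computation. For each intermediate vertex k = 0, 1, …, 2, update dist[i][j] ← min(dist[i][j], dist[i][k] + dist[k][j]). The final matrix gives, for each (i, j), the minimum total weight of any directed path from i to j (possibly empty when i = j).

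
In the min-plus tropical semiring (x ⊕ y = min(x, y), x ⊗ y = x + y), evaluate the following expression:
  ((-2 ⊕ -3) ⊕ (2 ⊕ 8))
((-2 ⊕ -3) ⊕ (2 ⊕ 8)) = -3

Expand innermost to outermost. Recall ⊕ takes the minimum of its arguments and ⊗ takes their sum. Working out the expression ((-2 ⊕ -3) ⊕ (2 ⊕ 8)) gives -3.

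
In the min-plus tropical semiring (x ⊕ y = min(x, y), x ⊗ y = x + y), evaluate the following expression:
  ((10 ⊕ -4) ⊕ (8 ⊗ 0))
((10 ⊕ -4) ⊕ (8 ⊗ 0)) = -4

Expand innermost to outermost. Recall ⊕ takes the minimum of its arguments and ⊗ takes their sum. Working out the expression ((10 ⊕ -4) ⊕ (8 ⊗ 0)) gives -4.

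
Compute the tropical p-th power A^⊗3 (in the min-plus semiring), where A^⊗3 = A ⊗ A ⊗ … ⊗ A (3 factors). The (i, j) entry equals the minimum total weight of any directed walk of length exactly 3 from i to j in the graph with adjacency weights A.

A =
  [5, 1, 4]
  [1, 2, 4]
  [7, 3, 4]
A^⊗3 =
  [4, 3, 6]
  [3, 4, 6]
  [6, 5, 8]

Each entry (A^⊗3)_ij equals the minimum over all length-3 walks i = v_0 → v_1 → … → v_3 = j of Σ_t A[v_t][v_{t+1}]. For example, for (i, j) = (0, 2) we minimise over 9 possible intermediate vertex sequences; the minimum is 6, attained along the walk 0 → 1 → 0 → 2.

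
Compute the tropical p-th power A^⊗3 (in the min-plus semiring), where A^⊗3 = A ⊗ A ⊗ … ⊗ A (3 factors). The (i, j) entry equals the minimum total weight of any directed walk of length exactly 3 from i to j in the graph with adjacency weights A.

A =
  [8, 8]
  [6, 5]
A^⊗3 =
  [19, 18]
  [16, 15]

Each entry (A^⊗3)_ij equals the minimum over all length-3 walks i = v_0 → v_1 → … → v_3 = j of Σ_t A[v_t][v_{t+1}]. For example, for (i, j) = (0, 1) we minimise over 4 possible intermediate vertex sequences; the minimum is 18, attained along the walk 0 → 1 → 1 → 1.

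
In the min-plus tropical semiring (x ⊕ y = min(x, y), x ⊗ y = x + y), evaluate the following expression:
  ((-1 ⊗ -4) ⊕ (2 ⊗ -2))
((-1 ⊗ -4) ⊕ (2 ⊗ -2)) = -5

Expand innermost to outermost. Recall ⊕ takes the minimum of its arguments and ⊗ takes their sum. Working out the expression ((-1 ⊗ -4) ⊕ (2 ⊗ -2)) gives -5.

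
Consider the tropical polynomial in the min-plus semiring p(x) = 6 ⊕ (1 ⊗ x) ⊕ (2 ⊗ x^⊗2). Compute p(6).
p(6) = 6

A tropical monomial a ⊗ x^⊗i evaluates to a + i · x. Evaluating each term at x = 6:
  Term 0 contributes 6 + 0 · 6 = 6
  Term 1 contributes 1 + 1 · 6 = 7
  Term 2 contributes 2 + 2 · 6 = 14
p(6) = ⊕ of these = min[6, 7, 14] = 6.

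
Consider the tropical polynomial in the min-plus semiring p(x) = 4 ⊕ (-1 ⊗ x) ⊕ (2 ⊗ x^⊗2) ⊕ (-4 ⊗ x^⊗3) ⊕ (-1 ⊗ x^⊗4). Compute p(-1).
p(-1) = -7

A tropical monomial a ⊗ x^⊗i evaluates to a + i · x. Evaluating each term at x = -1:
  Term 0 contributes 4 + 0 · -1 = 4
  Term 1 contributes -1 + 1 · -1 = -2
  Term 2 contributes 2 + 2 · -1 = 0
  Term 3 contributes -4 + 3 · -1 = -7
  Term 4 contributes -1 + 4 · -1 = -5
p(-1) = ⊕ of these = min[4, -2, 0, -7, -5] = -7.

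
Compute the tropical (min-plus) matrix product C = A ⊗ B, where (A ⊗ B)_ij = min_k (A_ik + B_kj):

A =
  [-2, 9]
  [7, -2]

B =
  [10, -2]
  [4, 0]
A ⊗ B =
  [8, -4]
  [2, -2]

Apply the min-plus product entry-by-entry:
  C[0][0] = min over k of (A[0][0] + B[0][0] = -2 + 10 = 8, A[0][1] + B[1][0] = 9 + 4 = 13) = 8 (attained at k = 0)
  C[0][1] = min over k of (A[0][0] + B[0][1] = -2 + -2 = -4, A[0][1] + B[1][1] = 9 + 0 = 9) = -4 (attained at k = 0)
  C[1][0] = min over k of (A[1][0] + B[0][0] = 7 + 10 = 17, A[1][1] + B[1][0] = -2 + 4 = 2) = 2 (attained at k = 1)
  C[1][1] = min over k of (A[1][0] + B[0][1] = 7 + -2 = 5, A[1][1] + B[1][1] = -2 + 0 = -2) = -2 (attained at k = 1)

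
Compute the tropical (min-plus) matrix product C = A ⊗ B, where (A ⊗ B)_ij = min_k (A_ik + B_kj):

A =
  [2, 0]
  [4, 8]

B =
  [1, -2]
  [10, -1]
A ⊗ B =
  [3, -1]
  [5, 2]

Apply the min-plus product entry-by-entry:
  C[0][0] = min over k of (A[0][0] + B[0][0] = 2 + 1 = 3, A[0][1] + B[1][0] = 0 + 10 = 10) = 3 (attained at k = 0)
  C[0][1] = min over k of (A[0][0] + B[0][1] = 2 + -2 = 0, A[0][1] + B[1][1] = 0 + -1 = -1) = -1 (attained at k = 1)
  C[1][0] = min over k of (A[1][0] + B[0][0] = 4 + 1 = 5, A[1][1] + B[1][0] = 8 + 10 = 18) = 5 (attained at k = 0)
  C[1][1] = min over k of (A[1][0] + B[0][1] = 4 + -2 = 2, A[1][1] + B[1][1] = 8 + -1 = 7) = 2 (attained at k = 0)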